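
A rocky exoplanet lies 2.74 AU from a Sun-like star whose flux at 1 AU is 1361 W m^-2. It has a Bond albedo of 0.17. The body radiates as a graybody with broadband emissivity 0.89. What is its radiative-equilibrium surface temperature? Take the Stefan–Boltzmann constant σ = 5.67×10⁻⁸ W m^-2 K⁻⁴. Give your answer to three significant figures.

165 K

Irradiance scales as 1/d², so S = 1361 W m^-2 × (1/2.74)² = 181.3 W m^-2.
The planet absorbs (1−α)S over its disc πR² and re-emits over 4πR², so the mean absorbed flux is (1−0.17)·181.3/4 = 37.62 W m^-2.
Radiative balance εσT⁴ = 37.62 gives T = [37.62/(0.89·σ)]^(1/4) = 165.2 K.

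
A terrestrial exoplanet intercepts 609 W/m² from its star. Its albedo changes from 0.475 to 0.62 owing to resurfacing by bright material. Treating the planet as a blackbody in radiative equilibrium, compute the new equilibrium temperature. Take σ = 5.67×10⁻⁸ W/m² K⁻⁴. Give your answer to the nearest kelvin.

179 kelvin

With the new albedo, S(1−α₂)/4 = 57.86 W/m², so T₂ = 178.7 K.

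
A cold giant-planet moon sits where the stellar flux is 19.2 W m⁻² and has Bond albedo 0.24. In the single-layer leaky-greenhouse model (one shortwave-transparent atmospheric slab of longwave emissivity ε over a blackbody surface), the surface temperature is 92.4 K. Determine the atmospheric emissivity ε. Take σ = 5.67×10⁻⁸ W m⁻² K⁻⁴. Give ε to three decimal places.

0.235

Effective temperature: T_e = [S(1−α)/(4σ)]^(1/4) = 89.56 K.
T_s⁴ = T_e⁴·2/(2−ε) → ε = 2 − 2(T_e/T_s)⁴ = 2 − 2·(89.56/92.4)⁴ = 0.2347.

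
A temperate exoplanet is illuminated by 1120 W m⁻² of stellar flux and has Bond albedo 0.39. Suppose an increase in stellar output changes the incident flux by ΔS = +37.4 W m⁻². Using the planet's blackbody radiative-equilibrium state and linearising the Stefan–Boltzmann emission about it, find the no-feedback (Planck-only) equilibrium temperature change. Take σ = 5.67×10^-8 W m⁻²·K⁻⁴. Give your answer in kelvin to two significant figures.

Reference equilibrium: T_e = [S(1−α)/(4σ)]^(1/4) = 234.3 K.
ΔF = Δ[S(1−α)]/4 = (1−0.39)·+37.4/4 = 5.704 W m⁻².
Linearising σT⁴ gives d(σT⁴)/dT = 4σT_e³ = 2.916 W m⁻² per K.
So ΔT₀ = 5.704/2.916 = 1.96 K.

2.0 kelvin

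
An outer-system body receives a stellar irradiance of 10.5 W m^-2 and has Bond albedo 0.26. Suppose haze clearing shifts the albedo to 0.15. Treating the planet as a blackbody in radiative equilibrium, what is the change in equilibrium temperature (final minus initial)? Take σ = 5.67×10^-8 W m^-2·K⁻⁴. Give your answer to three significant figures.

2.70 K

Before: T₁ = [10.50·0.74/(4σ)]^(1/4) = 76.51 K.
With α = 0.15, T₂ = 79.20 K.
ΔT = T₂ − T₁ = 2.697 K.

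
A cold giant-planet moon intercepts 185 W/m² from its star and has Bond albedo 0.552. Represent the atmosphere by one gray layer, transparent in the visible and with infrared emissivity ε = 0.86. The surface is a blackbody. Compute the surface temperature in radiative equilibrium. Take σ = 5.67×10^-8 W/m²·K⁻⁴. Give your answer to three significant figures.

159 K

Effective emission temperature (TOA balance): σT_e⁴ = S(1−α)/4 = 20.72 W/m² → T_e = 138.3 K.
Surface balance with a leaky layer gives σT_s⁴ = σT_e⁴·2/(2−ε), so T_s = T_e·[2/(2−0.86)]^(1/4) = 159.1 K.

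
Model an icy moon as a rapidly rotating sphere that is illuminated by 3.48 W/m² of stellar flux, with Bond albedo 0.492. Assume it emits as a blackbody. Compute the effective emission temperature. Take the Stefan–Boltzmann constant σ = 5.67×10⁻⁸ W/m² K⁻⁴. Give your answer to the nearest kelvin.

Averaging over the sphere, the absorbed flux is S(1−α)/4 = 0.4420 W/m².
In equilibrium σT⁴ equals this, so T = 52.84 K.

53 K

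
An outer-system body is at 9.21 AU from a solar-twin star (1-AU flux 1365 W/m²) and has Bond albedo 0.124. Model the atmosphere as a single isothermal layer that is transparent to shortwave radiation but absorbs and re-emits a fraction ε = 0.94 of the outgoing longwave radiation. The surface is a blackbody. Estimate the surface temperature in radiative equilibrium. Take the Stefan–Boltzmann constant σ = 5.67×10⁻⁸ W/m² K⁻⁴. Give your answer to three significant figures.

104 kelvin

Flux at the orbit: S = 1365/(9.21)² = 16.09 W/m².
At the top of the atmosphere, σT_e⁴ = S(1−α)/4 = 3.524 W/m², giving T_e = 88.79 K.
Surface balance with a leaky layer gives σT_s⁴ = σT_e⁴·2/(2−ε), so T_s = T_e·[2/(2−0.94)]^(1/4) = 104.1 K.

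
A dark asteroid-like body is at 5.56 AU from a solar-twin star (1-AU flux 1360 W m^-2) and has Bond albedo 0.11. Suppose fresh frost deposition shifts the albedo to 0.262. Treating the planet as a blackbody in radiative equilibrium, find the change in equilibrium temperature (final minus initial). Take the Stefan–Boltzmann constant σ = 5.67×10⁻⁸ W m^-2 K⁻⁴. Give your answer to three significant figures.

-5.24 K

By the inverse-square law, S = 1360/5.56² = 43.99 W m^-2.
Initial: T₁ = [S(1−0.11)/(4σ)]^(1/4) = 114.6 K.
Final:   T₂ = [S(1−0.262)/(4σ)]^(1/4) = 109.4 K.
Change: 109.4 − 114.6 = -5.243 K.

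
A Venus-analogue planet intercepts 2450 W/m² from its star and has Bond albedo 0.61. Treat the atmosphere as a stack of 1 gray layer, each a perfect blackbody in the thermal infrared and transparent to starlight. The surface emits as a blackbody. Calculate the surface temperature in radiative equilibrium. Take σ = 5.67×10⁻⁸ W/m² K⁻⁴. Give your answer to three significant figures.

OLR = S(1−α)/4 = 238.9 W/m²; the top layer radiates at T_e = 254.8 K.
For an N-layer opaque stack, T_s⁴ = (N+1)T_e⁴, hence T_s = (2)^(1/4)×254.8 K = 303.0 K.

303 K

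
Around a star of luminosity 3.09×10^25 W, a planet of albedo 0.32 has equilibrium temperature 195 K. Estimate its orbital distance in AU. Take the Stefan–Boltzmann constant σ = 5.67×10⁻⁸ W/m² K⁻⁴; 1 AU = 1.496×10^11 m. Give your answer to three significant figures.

0.477 AU

The flux needed for this T is 4σT⁴/(1−0.32) = 482.3 W/m².
From L = 4πd²S, d = √(3.09×10^25/(4π·482.3)) = 7.141×10^10 m = 0.4773 AU.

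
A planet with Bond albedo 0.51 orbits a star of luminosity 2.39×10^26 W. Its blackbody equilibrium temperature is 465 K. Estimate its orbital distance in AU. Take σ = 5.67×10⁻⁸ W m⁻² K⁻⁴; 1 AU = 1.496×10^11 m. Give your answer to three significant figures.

0.198 AU

Required flux: S = 4σT⁴/(1−α) = 21640 W m⁻².
From L = 4πd²S, d = √(2.39×10^26/(4π·21640)) = 2.965×10^10 m = 0.1982 AU.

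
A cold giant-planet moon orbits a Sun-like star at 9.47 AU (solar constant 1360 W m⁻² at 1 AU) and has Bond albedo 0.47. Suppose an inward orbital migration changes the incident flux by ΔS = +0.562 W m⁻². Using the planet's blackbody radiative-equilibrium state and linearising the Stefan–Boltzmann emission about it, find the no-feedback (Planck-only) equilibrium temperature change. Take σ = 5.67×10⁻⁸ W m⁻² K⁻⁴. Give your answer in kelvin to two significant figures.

Irradiance scales as 1/d², so S = 1360 W m⁻² × (1/9.47)² = 15.16 W m⁻².
The baseline emission temperature is T_e = 77.16 K.
ΔF = Δ[S(1−α)]/4 = (1−0.47)·+0.562/4 = 0.07447 W m⁻².
The Planck feedback parameter is 4σT_e³ = 0.1042 W m⁻²/K.
So ΔT₀ = 0.07447/0.1042 = 0.715 K.

0.71 K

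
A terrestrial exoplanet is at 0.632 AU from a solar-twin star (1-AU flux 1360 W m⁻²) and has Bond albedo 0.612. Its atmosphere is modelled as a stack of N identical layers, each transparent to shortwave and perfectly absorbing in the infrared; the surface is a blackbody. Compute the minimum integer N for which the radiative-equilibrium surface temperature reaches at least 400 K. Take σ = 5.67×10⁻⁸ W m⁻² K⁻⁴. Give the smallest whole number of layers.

4

By the inverse-square law, S = 1360/0.632² = 3405 W m⁻².
Top-of-atmosphere balance: σT_e⁴ = S(1−α)/4 = 330.3 W m⁻² → T_e = 276.3 K.
Need (N+1)T_e⁴ ≥ T_s⁴, i.e. N+1 ≥ (400/276.3)⁴ = 4.395.
So N ≥ 3.395; the smallest integer is N = 4.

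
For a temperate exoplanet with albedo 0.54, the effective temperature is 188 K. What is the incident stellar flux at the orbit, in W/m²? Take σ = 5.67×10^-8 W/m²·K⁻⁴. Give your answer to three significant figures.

616 W/m²

From S(1−α)/4 = σT⁴: S = 4σT⁴/(1−α).
σT⁴ = 5.67×10⁻⁸·(188)⁴ = 70.83 W/m².
S = 4·70.83/0.46 = 615.9 W/m².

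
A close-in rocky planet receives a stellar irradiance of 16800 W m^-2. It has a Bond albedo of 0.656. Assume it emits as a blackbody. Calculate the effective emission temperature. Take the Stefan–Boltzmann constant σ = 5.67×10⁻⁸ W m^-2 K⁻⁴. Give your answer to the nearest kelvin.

The planet absorbs (1−α)S over its disc πR² and re-emits over 4πR², so the mean absorbed flux is (1−0.656)·16800/4 = 1445 W m^-2.
Balancing against σT⁴: T = (1445/5.67×10⁻⁸)^(1/4) = 399.5 K.

400 kelvin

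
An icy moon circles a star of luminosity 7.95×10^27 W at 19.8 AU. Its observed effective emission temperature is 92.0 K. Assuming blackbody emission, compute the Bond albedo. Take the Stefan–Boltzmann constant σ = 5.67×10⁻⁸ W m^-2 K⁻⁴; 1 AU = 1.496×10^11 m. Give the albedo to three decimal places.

d = 19.8 × 1.496×10^11 m = 2.962×10^12 m.
S = L/(4πd²) = 72.10 W m^-2.
Rearranging the radiative balance, α = 1 − 4σT⁴/S.
4σT⁴ = 4·5.67×10⁻⁸·(92.0)⁴ = 16.25 W m^-2.
Hence α = 1 − 16.25/72.10 = 0.7747.

0.775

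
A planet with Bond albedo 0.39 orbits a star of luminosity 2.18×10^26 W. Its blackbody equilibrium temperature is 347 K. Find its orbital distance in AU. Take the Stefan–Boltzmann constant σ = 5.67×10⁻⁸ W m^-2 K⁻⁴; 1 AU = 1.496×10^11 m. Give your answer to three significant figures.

0.379 AU

Energy balance gives S = 4σT⁴/(1−α) = 5391 W m^-2.
S = L/(4πd²) → d = √(L/4πS) = √(2.18×10^26/(4π·5391)) = 5.673×10^10 m = 0.3792 AU.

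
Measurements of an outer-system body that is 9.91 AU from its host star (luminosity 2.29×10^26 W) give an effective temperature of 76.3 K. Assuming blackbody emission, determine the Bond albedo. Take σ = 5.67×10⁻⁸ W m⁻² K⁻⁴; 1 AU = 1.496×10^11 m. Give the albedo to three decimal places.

Orbital distance: d = 9.91 AU = 1.483×10^12 m.
Flux at the orbit: S = L/(4πd²) = 2.29×10^26/(4π·(1.48×10^12)²) = 8.291 W m⁻².
Rearranging the radiative balance, α = 1 − 4σT⁴/S.
σT⁴ = 1.922 W m⁻², so 4σT⁴ = 7.687 W m⁻².
1−α = 7.687/8.291 = 0.9271, so α = 0.0729.

0.073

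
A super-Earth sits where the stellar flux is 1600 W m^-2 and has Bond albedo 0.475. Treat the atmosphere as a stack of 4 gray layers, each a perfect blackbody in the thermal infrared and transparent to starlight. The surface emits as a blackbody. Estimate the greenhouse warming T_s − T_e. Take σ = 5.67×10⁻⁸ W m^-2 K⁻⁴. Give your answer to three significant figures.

Top-of-atmosphere balance: σT_e⁴ = S(1−α)/4 = 210.0 W m^-2 → T_e = 246.7 K.
T_s = (N+1)^(1/4)·T_e = 368.9 K.
So the greenhouse effect raises the surface by 368.9 − 246.7 = 122.2 K.

122 kelvin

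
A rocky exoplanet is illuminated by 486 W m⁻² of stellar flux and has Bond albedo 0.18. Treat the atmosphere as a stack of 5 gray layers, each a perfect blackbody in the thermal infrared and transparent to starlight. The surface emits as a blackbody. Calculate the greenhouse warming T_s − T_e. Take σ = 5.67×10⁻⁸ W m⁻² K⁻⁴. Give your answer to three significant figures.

Top-of-atmosphere balance: σT_e⁴ = S(1−α)/4 = 99.63 W m⁻² → T_e = 204.7 K.
Surface: T_s = (6)^¼·T_e = 320.4 K.
So the greenhouse effect raises the surface by 320.4 − 204.7 = 115.7 K.

116 K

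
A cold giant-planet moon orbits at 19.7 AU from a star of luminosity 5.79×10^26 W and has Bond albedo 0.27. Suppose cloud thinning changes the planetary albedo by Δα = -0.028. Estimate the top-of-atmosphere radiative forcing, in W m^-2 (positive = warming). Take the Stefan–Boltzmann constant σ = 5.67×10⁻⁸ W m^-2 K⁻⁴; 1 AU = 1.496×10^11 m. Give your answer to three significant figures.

0.0371 W m^-2

Orbital distance: d = 19.7 AU = 2.947×10^12 m.
S = L/(4πd²) = 5.305 W m^-2.
TOA radiative forcing: ΔF = −S·Δα/4 = −5.305·(-0.028)/4 = 0.03713 W m^-2.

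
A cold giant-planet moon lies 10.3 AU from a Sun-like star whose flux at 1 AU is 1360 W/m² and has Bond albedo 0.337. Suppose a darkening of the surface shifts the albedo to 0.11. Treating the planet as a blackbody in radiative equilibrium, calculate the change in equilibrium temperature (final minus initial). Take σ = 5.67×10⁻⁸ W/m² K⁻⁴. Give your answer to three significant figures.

Flux at the orbit: S = 1360/(10.3)² = 12.82 W/m².
Initial: T₁ = [S(1−0.337)/(4σ)]^(1/4) = 78.24 K.
With α = 0.11, T₂ = 84.22 K.
ΔT = T₂ − T₁ = 5.977 K.

5.98 kelvin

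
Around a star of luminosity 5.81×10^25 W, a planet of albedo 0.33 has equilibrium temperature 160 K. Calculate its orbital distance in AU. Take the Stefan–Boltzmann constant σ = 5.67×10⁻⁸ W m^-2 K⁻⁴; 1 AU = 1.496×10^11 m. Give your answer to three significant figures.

0.965 AU

The flux needed for this T is 4σT⁴/(1−0.33) = 221.8 W m^-2.
From L = 4πd²S, d = √(5.81×10^25/(4π·221.8)) = 1.444×10^11 m = 0.9650 AU.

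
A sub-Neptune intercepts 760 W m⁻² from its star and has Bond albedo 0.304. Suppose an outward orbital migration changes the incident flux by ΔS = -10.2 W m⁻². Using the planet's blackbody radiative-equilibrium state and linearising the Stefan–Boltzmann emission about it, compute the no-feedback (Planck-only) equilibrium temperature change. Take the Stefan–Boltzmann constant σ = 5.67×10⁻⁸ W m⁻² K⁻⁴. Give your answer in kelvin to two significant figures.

Unperturbed T_e = [760.0·(1−0.304)/(4σ)]^¼ = 219.8 K.
TOA radiative forcing: ΔF = (1−α)ΔS/4 = 0.696·(-10.2)/4 = -1.775 W m⁻².
Linearising σT⁴ gives d(σT⁴)/dT = 4σT_e³ = 2.407 W m⁻² per K.
Hence the no-feedback warming is ΔF/(4σT_e³) = -0.737 K.

-0.74 K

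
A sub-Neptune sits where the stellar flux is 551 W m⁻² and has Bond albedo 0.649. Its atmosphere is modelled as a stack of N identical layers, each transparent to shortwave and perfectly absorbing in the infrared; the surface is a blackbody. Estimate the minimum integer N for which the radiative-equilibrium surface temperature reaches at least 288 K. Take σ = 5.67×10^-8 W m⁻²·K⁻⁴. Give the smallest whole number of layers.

8

Top-of-atmosphere balance: σT_e⁴ = S(1−α)/4 = 48.35 W m⁻² → T_e = 170.9 K.
Since T_s⁴ = (N+1)T_e⁴, we need N ≥ (T_s/T_e)⁴ − 1 = 7.068.
So N ≥ 7.068; the smallest integer is N = 8.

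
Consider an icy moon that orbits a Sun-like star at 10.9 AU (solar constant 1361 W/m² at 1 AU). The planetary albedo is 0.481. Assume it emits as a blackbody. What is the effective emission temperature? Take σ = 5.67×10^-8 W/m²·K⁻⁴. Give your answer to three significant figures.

Flux at the orbit: S = 1361/(10.9)² = 11.46 W/m².
The planet absorbs (1−α)S over its disc πR² and re-emits over 4πR², so the mean absorbed flux is (1−0.481)·11.46/4 = 1.486 W/m².
Set σT⁴ = 1.486 → T = (1.486/σ)^(1/4) = 71.55 K.

71.6 K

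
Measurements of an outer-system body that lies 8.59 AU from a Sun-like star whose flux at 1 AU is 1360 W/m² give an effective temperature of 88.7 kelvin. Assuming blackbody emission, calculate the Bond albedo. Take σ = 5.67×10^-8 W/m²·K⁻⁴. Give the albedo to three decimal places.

Irradiance scales as 1/d², so S = 1360 W/m² × (1/8.59)² = 18.43 W/m².
Rearranging the radiative balance, α = 1 − 4σT⁴/S.
4σT⁴ = 4·5.67×10⁻⁸·(88.7)⁴ = 14.04 W/m².
Hence α = 1 − 14.04/18.43 = 0.2383.

0.238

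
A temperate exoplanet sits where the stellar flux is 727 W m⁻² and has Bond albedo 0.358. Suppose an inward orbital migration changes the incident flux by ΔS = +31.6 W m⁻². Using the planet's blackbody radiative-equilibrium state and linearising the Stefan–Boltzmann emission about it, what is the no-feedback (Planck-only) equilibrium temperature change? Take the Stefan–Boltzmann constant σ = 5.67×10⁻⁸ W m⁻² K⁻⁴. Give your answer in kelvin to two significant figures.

2.3 kelvin

Unperturbed T_e = [727.0·(1−0.358)/(4σ)]^¼ = 213.0 K.
TOA radiative forcing: ΔF = (1−α)ΔS/4 = 0.642·(+31.6)/4 = 5.072 W m⁻².
Planck response: λ_P = 4σT_e³ = 4·5.67×10⁻⁸·(213.0)³ = 2.191 W m⁻²/K.
So ΔT₀ = 5.072/2.191 = 2.31 K.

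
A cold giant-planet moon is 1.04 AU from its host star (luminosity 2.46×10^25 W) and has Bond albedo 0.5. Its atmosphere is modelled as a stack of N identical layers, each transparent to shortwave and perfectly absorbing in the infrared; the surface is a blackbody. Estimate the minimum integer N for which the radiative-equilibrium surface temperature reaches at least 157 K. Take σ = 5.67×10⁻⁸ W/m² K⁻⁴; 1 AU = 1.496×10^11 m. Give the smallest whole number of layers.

3

d = 1.04 × 1.496×10^11 m = 1.556×10^11 m.
Spreading L over a sphere of radius d: S = 2.46×10^25/(4π·1.56×10^11²) = 80.87 W/m².
The effective emission temperature is T_e = [S(1−α)/(4σ)]^¼ = 115.6 K.
Need (N+1)T_e⁴ ≥ T_s⁴, i.e. N+1 ≥ (157/115.6)⁴ = 3.408.
The minimum whole number is N = 3.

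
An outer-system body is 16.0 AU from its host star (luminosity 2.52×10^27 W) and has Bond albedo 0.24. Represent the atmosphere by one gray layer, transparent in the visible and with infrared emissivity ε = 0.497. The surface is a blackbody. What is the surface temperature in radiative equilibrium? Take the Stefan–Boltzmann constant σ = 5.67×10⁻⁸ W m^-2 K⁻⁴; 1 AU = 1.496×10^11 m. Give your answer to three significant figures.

Orbital distance: d = 16.0 AU = 2.394×10^12 m.
Flux at the orbit: S = L/(4πd²) = 2.52×10^27/(4π·(2.39×10^12)²) = 35.00 W m^-2.
At the top of the atmosphere, σT_e⁴ = S(1−α)/4 = 6.650 W m^-2, giving T_e = 104.1 K.
For a single slab of emissivity ε, T_s⁴ = 2T_e⁴/(2−ε); thus T_s = 104.1·(1.331)^(1/4) = 111.8 K.

112 K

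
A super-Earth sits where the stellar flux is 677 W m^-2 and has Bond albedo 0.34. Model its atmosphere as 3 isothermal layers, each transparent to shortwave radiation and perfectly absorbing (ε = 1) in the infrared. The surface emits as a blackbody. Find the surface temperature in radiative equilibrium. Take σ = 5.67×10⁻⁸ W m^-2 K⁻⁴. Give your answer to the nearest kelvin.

298 K

Top-of-atmosphere balance: σT_e⁴ = S(1−α)/4 = 111.7 W m^-2 → T_e = 210.7 K.
Layer-by-layer balance gives σT_s⁴ = (N+1)σT_e⁴, so T_s = 4^¼·210.7 = 297.9 K.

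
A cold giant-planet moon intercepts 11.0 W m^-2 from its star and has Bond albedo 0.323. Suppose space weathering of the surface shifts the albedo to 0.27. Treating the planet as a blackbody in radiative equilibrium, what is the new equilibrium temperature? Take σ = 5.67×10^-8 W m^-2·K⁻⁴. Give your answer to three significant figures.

77.1 K

T₂ = [S(1−α₂)/(4σ)]^(1/4) = [11.00·0.73/(4σ)]^(1/4) = 77.14 K.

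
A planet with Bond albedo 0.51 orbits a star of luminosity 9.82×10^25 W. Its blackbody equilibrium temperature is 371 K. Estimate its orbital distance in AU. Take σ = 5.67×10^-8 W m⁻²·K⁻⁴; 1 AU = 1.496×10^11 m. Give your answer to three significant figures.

The flux needed for this T is 4σT⁴/(1−0.51) = 8769 W m⁻².
S = L/(4πd²) → d = √(L/4πS) = √(9.82×10^25/(4π·8769)) = 2.985×10^10 m = 0.1995 AU.

0.200 AU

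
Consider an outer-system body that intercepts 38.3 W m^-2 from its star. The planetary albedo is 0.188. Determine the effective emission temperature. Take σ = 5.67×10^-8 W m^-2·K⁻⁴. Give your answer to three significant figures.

108 kelvin

Averaging over the sphere, the absorbed flux is S(1−α)/4 = 7.775 W m^-2.
Balancing against σT⁴: T = (7.775/5.67×10⁻⁸)^(1/4) = 108.2 K.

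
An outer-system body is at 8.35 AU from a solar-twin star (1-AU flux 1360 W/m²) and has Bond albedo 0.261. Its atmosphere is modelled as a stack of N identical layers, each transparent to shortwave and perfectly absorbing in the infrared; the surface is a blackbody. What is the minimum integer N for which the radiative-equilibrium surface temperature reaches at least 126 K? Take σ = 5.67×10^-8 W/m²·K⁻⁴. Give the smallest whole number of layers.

Irradiance scales as 1/d², so S = 1360 W/m² × (1/8.35)² = 19.51 W/m².
Top-of-atmosphere balance: σT_e⁴ = S(1−α)/4 = 3.604 W/m² → T_e = 89.29 K.
T_s = (N+1)^(1/4)·T_e ≥ 126 K requires N+1 ≥ (T_s/T_e)⁴ = (126/89.29)⁴ = 3.966.
The minimum whole number is N = 3.

3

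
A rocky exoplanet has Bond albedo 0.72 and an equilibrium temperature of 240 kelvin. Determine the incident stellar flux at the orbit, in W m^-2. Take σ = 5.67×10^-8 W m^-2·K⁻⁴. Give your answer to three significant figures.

From S(1−α)/4 = σT⁴: S = 4σT⁴/(1−α).
The emitted flux is σT⁴ = 188.1 W m^-2.
So S = 4×188.1/(1−0.72) = 2687 W m^-2.

2690 W m^-2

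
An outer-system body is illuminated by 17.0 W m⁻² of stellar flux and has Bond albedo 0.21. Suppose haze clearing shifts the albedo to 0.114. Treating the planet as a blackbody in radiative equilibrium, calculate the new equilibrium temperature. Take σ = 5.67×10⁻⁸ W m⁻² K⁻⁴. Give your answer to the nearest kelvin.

With the new albedo, S(1−α₂)/4 = 3.765 W m⁻², so T₂ = 90.27 K.

90 kelvin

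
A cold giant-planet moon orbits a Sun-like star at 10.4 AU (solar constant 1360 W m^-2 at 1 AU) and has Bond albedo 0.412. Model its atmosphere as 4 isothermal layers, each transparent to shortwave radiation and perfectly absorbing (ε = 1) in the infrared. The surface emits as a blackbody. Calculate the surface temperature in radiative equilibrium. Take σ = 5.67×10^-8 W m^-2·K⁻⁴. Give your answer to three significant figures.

113 kelvin

Flux at the orbit: S = 1360/(10.4)² = 12.57 W m^-2.
OLR = S(1−α)/4 = 1.848 W m^-2; the top layer radiates at T_e = 75.56 K.
Layer-by-layer balance gives σT_s⁴ = (N+1)σT_e⁴, so T_s = 5^¼·75.56 = 113.0 K.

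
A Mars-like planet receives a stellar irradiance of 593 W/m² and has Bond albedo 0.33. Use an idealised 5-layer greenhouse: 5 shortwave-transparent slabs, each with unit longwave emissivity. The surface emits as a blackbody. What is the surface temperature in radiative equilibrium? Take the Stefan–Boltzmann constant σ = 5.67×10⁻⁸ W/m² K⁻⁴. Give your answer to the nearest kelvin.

The effective emission temperature is T_e = [S(1−α)/(4σ)]^¼ = 204.6 K.
Layer-by-layer balance gives σT_s⁴ = (N+1)σT_e⁴, so T_s = 6^¼·204.6 = 320.2 K.

320 kelvin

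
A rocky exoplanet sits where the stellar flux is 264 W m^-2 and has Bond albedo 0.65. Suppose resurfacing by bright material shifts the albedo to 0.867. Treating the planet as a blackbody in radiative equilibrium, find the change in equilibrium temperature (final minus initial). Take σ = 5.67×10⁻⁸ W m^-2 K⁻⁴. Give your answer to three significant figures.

Initial: T₁ = [S(1−0.65)/(4σ)]^(1/4) = 142.1 K.
After:  T₂ = [264.0·0.133/(4σ)]^(1/4) = 111.5 K.
ΔT = T₂ − T₁ = -30.53 K.

-30.5 K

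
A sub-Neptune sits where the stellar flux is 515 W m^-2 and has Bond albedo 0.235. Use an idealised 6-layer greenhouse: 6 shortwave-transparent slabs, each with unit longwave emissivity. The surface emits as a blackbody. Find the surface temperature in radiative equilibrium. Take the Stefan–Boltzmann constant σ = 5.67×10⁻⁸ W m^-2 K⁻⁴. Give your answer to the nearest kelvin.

332 K

Top-of-atmosphere balance: σT_e⁴ = S(1−α)/4 = 98.49 W m^-2 → T_e = 204.2 K.
With N = 6 opaque layers, T_s = (N+1)^(1/4)·T_e = 7^(1/4)·204.2 = 332.1 K.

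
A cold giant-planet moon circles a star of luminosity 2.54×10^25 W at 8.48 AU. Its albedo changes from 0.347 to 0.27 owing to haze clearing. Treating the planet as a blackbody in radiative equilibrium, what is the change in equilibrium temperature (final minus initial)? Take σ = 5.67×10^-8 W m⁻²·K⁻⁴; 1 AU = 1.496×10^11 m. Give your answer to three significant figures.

Orbital distance: d = 8.48 AU = 1.269×10^12 m.
Flux at the orbit: S = L/(4πd²) = 2.54×10^25/(4π·(1.27×10^12)²) = 1.256 W m⁻².
Initial: T₁ = [S(1−0.347)/(4σ)]^(1/4) = 43.61 K.
Final:   T₂ = [S(1−0.27)/(4σ)]^(1/4) = 44.84 K.
Change: 44.84 − 43.61 = 1.232 K.

1.23 K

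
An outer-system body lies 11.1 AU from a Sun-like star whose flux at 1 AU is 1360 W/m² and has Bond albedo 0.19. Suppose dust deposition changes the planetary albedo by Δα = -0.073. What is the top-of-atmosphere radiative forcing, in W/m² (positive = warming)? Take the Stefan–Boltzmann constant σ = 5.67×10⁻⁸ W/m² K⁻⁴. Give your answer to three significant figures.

0.201 W/m²

By the inverse-square law, S = 1360/11.1² = 11.04 W/m².
TOA radiative forcing: ΔF = −S·Δα/4 = −11.04·(-0.073)/4 = 0.2014 W/m².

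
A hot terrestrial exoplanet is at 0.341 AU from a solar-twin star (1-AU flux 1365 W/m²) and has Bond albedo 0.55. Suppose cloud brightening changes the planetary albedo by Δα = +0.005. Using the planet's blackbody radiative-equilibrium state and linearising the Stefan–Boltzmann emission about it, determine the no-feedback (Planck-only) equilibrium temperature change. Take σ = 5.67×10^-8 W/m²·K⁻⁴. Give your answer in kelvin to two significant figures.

Irradiance scales as 1/d², so S = 1365 W/m² × (1/0.341)² = 11740 W/m².
Unperturbed T_e = [11740·(1−0.55)/(4σ)]^¼ = 390.7 K.
TOA radiative forcing: ΔF = −S·Δα/4 = −11740·(+0.005)/4 = -14.67 W/m².
Planck response: λ_P = 4σT_e³ = 4·5.67×10⁻⁸·(390.7)³ = 13.52 W/m²/K.
Hence the no-feedback warming is ΔF/(4σT_e³) = -1.09 K.

-1.1 K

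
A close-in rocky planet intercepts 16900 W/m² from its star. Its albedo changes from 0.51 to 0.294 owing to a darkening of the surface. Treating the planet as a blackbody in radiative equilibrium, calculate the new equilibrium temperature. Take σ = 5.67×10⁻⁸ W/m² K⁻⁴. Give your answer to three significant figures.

479 K

New equilibrium: T₂ = [(1−0.294)·16900/(4σ)]^(1/4) = 478.9 K.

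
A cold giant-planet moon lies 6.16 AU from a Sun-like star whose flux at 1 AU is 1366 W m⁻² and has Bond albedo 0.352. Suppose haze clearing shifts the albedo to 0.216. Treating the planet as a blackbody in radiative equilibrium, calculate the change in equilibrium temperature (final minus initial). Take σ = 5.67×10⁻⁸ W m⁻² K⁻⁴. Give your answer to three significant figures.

4.91 kelvin

Flux at the orbit: S = 1366/(6.16)² = 36.00 W m⁻².
With α = 0.352, T₁ = 100.7 K.
After:  T₂ = [36.00·0.784/(4σ)]^(1/4) = 105.6 K.
Change: 105.6 − 100.7 = 4.913 K.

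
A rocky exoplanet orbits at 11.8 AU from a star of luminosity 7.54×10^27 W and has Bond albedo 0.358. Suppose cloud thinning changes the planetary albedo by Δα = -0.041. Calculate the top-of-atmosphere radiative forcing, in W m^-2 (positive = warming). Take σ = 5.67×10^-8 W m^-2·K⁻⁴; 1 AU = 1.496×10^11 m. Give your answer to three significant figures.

Orbital distance: d = 11.8 AU = 1.765×10^12 m.
S = L/(4πd²) = 192.5 W m^-2.
ΔF = −(S/4)Δα = −(192.5/4)×(-0.041) = 1.974 W m^-2.

1.97 W m^-2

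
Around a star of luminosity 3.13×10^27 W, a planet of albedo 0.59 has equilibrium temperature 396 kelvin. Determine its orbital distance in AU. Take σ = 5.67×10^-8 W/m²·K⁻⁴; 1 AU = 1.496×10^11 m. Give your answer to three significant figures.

The flux needed for this T is 4σT⁴/(1−0.59) = 13600 W/m².
Then d = [L/(4πS)]^(1/2) = 1.353×10^11 m, i.e. 0.9045 AU.

0.905 AU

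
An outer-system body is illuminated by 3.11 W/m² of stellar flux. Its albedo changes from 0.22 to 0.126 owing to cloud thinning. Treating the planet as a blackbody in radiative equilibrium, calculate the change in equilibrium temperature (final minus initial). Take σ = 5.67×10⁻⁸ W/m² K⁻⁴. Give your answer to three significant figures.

1.65 K

With α = 0.22, T₁ = 57.19 K.
Final:   T₂ = [S(1−0.126)/(4σ)]^(1/4) = 58.84 K.
Change: 58.84 − 57.19 = 1.650 K.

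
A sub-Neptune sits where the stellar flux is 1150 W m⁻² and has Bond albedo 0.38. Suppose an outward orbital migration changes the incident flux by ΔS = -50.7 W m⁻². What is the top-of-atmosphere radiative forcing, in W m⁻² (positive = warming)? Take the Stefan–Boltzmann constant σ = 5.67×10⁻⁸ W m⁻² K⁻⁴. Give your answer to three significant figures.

Only a fraction (1−α) is absorbed and it's spread over 4πR², so ΔF = (1−α)ΔS/4 = -7.859 W m⁻².

-7.86 W m⁻²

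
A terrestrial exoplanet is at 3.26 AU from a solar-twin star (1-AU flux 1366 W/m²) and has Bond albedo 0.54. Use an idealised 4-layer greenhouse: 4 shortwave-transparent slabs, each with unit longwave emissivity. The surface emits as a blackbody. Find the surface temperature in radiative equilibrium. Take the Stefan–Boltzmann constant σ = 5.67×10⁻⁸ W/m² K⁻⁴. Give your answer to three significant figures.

190 kelvin

Irradiance scales as 1/d², so S = 1366 W/m² × (1/3.26)² = 128.5 W/m².
Top-of-atmosphere balance: σT_e⁴ = S(1−α)/4 = 14.78 W/m² → T_e = 127.1 K.
Layer-by-layer balance gives σT_s⁴ = (N+1)σT_e⁴, so T_s = 5^¼·127.1 = 190.0 K.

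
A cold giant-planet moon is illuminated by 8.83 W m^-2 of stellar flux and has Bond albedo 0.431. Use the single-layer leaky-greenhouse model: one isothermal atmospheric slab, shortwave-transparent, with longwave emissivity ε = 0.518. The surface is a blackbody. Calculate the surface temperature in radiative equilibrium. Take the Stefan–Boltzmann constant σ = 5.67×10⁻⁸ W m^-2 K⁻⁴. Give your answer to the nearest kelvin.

74 K

At the top of the atmosphere, σT_e⁴ = S(1−α)/4 = 1.256 W m^-2, giving T_e = 68.61 K.
The surface balance (absorbed SW + ε·downward IR = σT_s⁴) with T_a⁴ = T_s⁴/2 reduces to T_s = T_e·[2/(2−ε)]^¼ = 73.94 K.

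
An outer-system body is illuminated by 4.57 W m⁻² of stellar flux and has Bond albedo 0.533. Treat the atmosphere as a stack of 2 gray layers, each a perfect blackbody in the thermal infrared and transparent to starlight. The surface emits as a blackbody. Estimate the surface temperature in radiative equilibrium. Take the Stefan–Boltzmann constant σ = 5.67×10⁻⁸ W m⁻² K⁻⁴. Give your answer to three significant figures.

72.9 K

The effective emission temperature is T_e = [S(1−α)/(4σ)]^¼ = 55.39 K.
For an N-layer opaque stack, T_s⁴ = (N+1)T_e⁴, hence T_s = (3)^(1/4)×55.39 K = 72.89 K.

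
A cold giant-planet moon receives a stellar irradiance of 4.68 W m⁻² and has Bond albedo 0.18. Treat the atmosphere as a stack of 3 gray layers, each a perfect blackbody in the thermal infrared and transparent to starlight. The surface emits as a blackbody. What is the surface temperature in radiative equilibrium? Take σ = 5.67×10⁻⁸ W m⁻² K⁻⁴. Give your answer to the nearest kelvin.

91 K

The effective emission temperature is T_e = [S(1−α)/(4σ)]^¼ = 64.14 K.
Layer-by-layer balance gives σT_s⁴ = (N+1)σT_e⁴, so T_s = 4^¼·64.14 = 90.70 K.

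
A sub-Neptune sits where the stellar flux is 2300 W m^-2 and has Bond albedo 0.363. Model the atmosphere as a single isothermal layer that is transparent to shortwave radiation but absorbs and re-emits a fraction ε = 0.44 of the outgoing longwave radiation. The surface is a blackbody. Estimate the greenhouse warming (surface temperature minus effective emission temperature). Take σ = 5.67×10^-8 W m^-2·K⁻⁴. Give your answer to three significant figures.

At the top of the atmosphere, σT_e⁴ = S(1−α)/4 = 366.3 W m^-2, giving T_e = 283.5 K.
Surface balance with a leaky layer gives σT_s⁴ = σT_e⁴·2/(2−ε), so T_s = T_e·[2/(2−0.44)]^(1/4) = 301.7 K.
The atmosphere warms the surface by 18.17 K.

18.2 kelvin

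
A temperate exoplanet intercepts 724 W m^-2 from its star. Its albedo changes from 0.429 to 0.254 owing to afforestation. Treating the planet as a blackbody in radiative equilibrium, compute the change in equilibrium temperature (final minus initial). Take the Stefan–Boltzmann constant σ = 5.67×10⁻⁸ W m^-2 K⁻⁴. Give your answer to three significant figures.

14.3 kelvin

Initial: T₁ = [S(1−0.429)/(4σ)]^(1/4) = 206.6 K.
After:  T₂ = [724.0·0.746/(4σ)]^(1/4) = 220.9 K.
Change: 220.9 − 206.6 = 14.28 K.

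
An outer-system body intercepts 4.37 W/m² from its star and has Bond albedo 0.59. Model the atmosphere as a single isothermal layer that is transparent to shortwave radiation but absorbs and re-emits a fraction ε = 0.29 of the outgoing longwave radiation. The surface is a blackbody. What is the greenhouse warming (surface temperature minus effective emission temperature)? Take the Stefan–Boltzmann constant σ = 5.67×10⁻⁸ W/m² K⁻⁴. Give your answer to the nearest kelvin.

2 kelvin

The planet radiates to space at T_e = [S(1−α)/(4σ)]^(1/4) = 53.02 K.
Surface balance with a leaky layer gives σT_s⁴ = σT_e⁴·2/(2−ε), so T_s = T_e·[2/(2−0.29)]^(1/4) = 55.13 K.
T_s − T_e = 55.13 − 53.02 = 2.117 K.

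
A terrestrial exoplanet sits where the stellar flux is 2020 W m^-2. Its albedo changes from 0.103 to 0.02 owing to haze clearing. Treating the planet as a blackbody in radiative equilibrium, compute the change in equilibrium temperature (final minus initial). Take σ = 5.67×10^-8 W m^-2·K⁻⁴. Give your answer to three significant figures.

6.69 K

With α = 0.103, T₁ = 299.0 K.
With α = 0.02, T₂ = 305.7 K.
Change: 305.7 − 299.0 = 6.688 K.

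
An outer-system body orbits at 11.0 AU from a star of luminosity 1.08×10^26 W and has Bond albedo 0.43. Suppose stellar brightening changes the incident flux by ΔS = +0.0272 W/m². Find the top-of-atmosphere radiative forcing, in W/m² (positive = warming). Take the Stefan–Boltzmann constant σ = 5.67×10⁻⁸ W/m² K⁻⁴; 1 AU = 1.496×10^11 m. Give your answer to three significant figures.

0.00388 W/m²

Orbital distance: d = 11.0 AU = 1.646×10^12 m.
Spreading L over a sphere of radius d: S = 1.08×10^26/(4π·1.65×10^12²) = 3.174 W/m².
Only a fraction (1−α) is absorbed and it's spread over 4πR², so ΔF = (1−α)ΔS/4 = 0.003876 W/m².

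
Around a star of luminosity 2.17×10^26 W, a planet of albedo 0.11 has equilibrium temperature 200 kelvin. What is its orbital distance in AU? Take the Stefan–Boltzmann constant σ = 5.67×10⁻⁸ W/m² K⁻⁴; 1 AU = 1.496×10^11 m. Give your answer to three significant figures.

1.38 AU

The flux needed for this T is 4σT⁴/(1−0.11) = 407.7 W/m².
From L = 4πd²S, d = √(2.17×10^26/(4π·407.7)) = 2.058×10^11 m = 1.376 AU.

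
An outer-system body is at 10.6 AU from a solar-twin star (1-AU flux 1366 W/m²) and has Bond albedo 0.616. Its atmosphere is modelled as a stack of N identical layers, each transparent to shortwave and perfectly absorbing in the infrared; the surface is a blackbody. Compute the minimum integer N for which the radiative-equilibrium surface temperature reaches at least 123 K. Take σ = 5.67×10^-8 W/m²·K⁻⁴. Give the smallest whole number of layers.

11

Flux at the orbit: S = 1366/(10.6)² = 12.16 W/m².
The effective emission temperature is T_e = [S(1−α)/(4σ)]^¼ = 67.36 K.
Need (N+1)T_e⁴ ≥ T_s⁴, i.e. N+1 ≥ (123/67.36)⁴ = 11.120.
Rounding up, N = 11.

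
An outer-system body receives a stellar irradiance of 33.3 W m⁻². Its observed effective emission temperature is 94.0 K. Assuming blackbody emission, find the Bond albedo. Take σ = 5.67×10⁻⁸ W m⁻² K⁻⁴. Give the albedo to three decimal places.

Energy balance: S(1−α)/4 = σT⁴, so 1−α = 4σT⁴/S.
4σT⁴ = 4·5.67×10⁻⁸·(94.0)⁴ = 17.71 W m⁻².
1−α = 17.71/33.30 = 0.5318, so α = 0.4682.

0.468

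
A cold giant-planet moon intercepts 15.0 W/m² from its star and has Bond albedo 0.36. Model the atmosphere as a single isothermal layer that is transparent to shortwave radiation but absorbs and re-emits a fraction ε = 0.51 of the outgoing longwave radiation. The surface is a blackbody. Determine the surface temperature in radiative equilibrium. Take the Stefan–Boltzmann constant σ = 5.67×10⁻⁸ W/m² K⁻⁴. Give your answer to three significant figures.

The planet radiates to space at T_e = [S(1−α)/(4σ)]^(1/4) = 80.66 K.
The surface balance (absorbed SW + ε·downward IR = σT_s⁴) with T_a⁴ = T_s⁴/2 reduces to T_s = T_e·[2/(2−ε)]^¼ = 86.82 K.

86.8 kelvin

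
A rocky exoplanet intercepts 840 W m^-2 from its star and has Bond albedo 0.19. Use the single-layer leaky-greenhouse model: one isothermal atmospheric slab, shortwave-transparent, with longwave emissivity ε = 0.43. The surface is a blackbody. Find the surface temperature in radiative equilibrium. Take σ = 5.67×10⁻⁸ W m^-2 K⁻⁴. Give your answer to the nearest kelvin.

249 K

Effective emission temperature (TOA balance): σT_e⁴ = S(1−α)/4 = 170.1 W m^-2 → T_e = 234.0 K.
The surface balance (absorbed SW + ε·downward IR = σT_s⁴) with T_a⁴ = T_s⁴/2 reduces to T_s = T_e·[2/(2−ε)]^¼ = 248.6 K.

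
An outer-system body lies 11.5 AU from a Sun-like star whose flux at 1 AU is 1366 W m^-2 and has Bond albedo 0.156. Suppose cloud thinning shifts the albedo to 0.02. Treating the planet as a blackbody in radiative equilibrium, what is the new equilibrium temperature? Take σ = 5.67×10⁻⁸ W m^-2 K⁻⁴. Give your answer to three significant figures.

81.7 kelvin

Flux at the orbit: S = 1366/(11.5)² = 10.33 W m^-2.
New equilibrium: T₂ = [(1−0.02)·10.33/(4σ)]^(1/4) = 81.74 K.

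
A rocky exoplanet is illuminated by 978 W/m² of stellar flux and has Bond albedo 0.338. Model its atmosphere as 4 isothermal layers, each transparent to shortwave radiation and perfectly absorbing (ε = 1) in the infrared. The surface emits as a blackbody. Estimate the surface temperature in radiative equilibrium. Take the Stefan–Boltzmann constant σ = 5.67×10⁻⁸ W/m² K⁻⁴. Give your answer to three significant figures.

Top-of-atmosphere balance: σT_e⁴ = S(1−α)/4 = 161.9 W/m² → T_e = 231.1 K.
Layer-by-layer balance gives σT_s⁴ = (N+1)σT_e⁴, so T_s = 5^¼·231.1 = 345.6 K.

346 K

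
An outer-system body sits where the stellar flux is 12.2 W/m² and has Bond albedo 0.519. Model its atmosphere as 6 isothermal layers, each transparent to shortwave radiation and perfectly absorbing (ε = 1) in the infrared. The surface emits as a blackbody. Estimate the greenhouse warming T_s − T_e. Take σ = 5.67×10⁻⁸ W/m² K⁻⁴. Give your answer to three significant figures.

44.7 K

The effective emission temperature is T_e = [S(1−α)/(4σ)]^¼ = 71.32 K.
Surface: T_s = (7)^¼·T_e = 116.0 K.
So the greenhouse effect raises the surface by 116.0 − 71.32 = 44.69 K.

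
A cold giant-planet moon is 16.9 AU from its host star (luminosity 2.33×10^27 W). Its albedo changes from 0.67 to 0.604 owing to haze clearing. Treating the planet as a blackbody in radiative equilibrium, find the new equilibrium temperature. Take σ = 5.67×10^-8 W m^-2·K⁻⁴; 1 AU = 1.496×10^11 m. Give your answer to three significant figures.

84.4 kelvin

d = 16.9 × 1.496×10^11 m = 2.528×10^12 m.
Spreading L over a sphere of radius d: S = 2.33×10^27/(4π·2.53×10^12²) = 29.01 W m^-2.
T₂ = [S(1−α₂)/(4σ)]^(1/4) = [29.01·0.396/(4σ)]^(1/4) = 84.36 K.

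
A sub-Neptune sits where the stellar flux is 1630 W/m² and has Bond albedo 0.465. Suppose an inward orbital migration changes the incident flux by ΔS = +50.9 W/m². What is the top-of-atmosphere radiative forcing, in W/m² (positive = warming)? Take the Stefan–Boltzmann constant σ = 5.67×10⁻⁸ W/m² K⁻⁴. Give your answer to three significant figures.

ΔF = Δ[S(1−α)]/4 = (1−0.465)·+50.9/4 = 6.808 W/m².

6.81 W/m²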